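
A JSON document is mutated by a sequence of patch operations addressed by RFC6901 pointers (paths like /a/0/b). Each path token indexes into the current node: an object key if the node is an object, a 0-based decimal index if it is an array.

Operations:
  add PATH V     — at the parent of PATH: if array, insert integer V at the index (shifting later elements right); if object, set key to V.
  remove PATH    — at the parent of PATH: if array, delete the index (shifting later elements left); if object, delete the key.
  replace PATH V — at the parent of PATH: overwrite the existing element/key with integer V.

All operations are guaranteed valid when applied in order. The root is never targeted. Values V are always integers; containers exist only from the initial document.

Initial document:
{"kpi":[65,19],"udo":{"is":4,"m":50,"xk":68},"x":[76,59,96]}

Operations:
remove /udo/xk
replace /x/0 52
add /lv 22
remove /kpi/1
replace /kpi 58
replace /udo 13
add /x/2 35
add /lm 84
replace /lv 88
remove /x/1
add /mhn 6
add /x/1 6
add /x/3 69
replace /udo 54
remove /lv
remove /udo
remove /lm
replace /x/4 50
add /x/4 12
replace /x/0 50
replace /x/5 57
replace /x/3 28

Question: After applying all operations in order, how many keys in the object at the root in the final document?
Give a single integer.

Answer: 3

Derivation:
After op 1 (remove /udo/xk): {"kpi":[65,19],"udo":{"is":4,"m":50},"x":[76,59,96]}
After op 2 (replace /x/0 52): {"kpi":[65,19],"udo":{"is":4,"m":50},"x":[52,59,96]}
After op 3 (add /lv 22): {"kpi":[65,19],"lv":22,"udo":{"is":4,"m":50},"x":[52,59,96]}
After op 4 (remove /kpi/1): {"kpi":[65],"lv":22,"udo":{"is":4,"m":50},"x":[52,59,96]}
After op 5 (replace /kpi 58): {"kpi":58,"lv":22,"udo":{"is":4,"m":50},"x":[52,59,96]}
After op 6 (replace /udo 13): {"kpi":58,"lv":22,"udo":13,"x":[52,59,96]}
After op 7 (add /x/2 35): {"kpi":58,"lv":22,"udo":13,"x":[52,59,35,96]}
After op 8 (add /lm 84): {"kpi":58,"lm":84,"lv":22,"udo":13,"x":[52,59,35,96]}
After op 9 (replace /lv 88): {"kpi":58,"lm":84,"lv":88,"udo":13,"x":[52,59,35,96]}
After op 10 (remove /x/1): {"kpi":58,"lm":84,"lv":88,"udo":13,"x":[52,35,96]}
After op 11 (add /mhn 6): {"kpi":58,"lm":84,"lv":88,"mhn":6,"udo":13,"x":[52,35,96]}
After op 12 (add /x/1 6): {"kpi":58,"lm":84,"lv":88,"mhn":6,"udo":13,"x":[52,6,35,96]}
After op 13 (add /x/3 69): {"kpi":58,"lm":84,"lv":88,"mhn":6,"udo":13,"x":[52,6,35,69,96]}
After op 14 (replace /udo 54): {"kpi":58,"lm":84,"lv":88,"mhn":6,"udo":54,"x":[52,6,35,69,96]}
After op 15 (remove /lv): {"kpi":58,"lm":84,"mhn":6,"udo":54,"x":[52,6,35,69,96]}
After op 16 (remove /udo): {"kpi":58,"lm":84,"mhn":6,"x":[52,6,35,69,96]}
After op 17 (remove /lm): {"kpi":58,"mhn":6,"x":[52,6,35,69,96]}
After op 18 (replace /x/4 50): {"kpi":58,"mhn":6,"x":[52,6,35,69,50]}
After op 19 (add /x/4 12): {"kpi":58,"mhn":6,"x":[52,6,35,69,12,50]}
After op 20 (replace /x/0 50): {"kpi":58,"mhn":6,"x":[50,6,35,69,12,50]}
After op 21 (replace /x/5 57): {"kpi":58,"mhn":6,"x":[50,6,35,69,12,57]}
After op 22 (replace /x/3 28): {"kpi":58,"mhn":6,"x":[50,6,35,28,12,57]}
Size at the root: 3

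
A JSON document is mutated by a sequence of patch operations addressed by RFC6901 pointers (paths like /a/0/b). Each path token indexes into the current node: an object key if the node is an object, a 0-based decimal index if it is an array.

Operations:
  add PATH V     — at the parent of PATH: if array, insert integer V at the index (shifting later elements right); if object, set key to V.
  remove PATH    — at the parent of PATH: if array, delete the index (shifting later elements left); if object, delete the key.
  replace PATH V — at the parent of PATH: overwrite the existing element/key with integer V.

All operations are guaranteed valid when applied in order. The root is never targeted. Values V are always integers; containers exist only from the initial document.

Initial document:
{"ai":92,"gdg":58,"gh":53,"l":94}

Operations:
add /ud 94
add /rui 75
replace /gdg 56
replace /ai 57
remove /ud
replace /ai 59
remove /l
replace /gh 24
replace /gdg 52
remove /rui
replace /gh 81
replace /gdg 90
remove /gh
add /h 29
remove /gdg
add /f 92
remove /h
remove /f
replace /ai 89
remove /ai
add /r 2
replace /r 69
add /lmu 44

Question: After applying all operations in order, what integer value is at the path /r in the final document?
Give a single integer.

Answer: 69

Derivation:
After op 1 (add /ud 94): {"ai":92,"gdg":58,"gh":53,"l":94,"ud":94}
After op 2 (add /rui 75): {"ai":92,"gdg":58,"gh":53,"l":94,"rui":75,"ud":94}
After op 3 (replace /gdg 56): {"ai":92,"gdg":56,"gh":53,"l":94,"rui":75,"ud":94}
After op 4 (replace /ai 57): {"ai":57,"gdg":56,"gh":53,"l":94,"rui":75,"ud":94}
After op 5 (remove /ud): {"ai":57,"gdg":56,"gh":53,"l":94,"rui":75}
After op 6 (replace /ai 59): {"ai":59,"gdg":56,"gh":53,"l":94,"rui":75}
After op 7 (remove /l): {"ai":59,"gdg":56,"gh":53,"rui":75}
After op 8 (replace /gh 24): {"ai":59,"gdg":56,"gh":24,"rui":75}
After op 9 (replace /gdg 52): {"ai":59,"gdg":52,"gh":24,"rui":75}
After op 10 (remove /rui): {"ai":59,"gdg":52,"gh":24}
After op 11 (replace /gh 81): {"ai":59,"gdg":52,"gh":81}
After op 12 (replace /gdg 90): {"ai":59,"gdg":90,"gh":81}
After op 13 (remove /gh): {"ai":59,"gdg":90}
After op 14 (add /h 29): {"ai":59,"gdg":90,"h":29}
After op 15 (remove /gdg): {"ai":59,"h":29}
After op 16 (add /f 92): {"ai":59,"f":92,"h":29}
After op 17 (remove /h): {"ai":59,"f":92}
After op 18 (remove /f): {"ai":59}
After op 19 (replace /ai 89): {"ai":89}
After op 20 (remove /ai): {}
After op 21 (add /r 2): {"r":2}
After op 22 (replace /r 69): {"r":69}
After op 23 (add /lmu 44): {"lmu":44,"r":69}
Value at /r: 69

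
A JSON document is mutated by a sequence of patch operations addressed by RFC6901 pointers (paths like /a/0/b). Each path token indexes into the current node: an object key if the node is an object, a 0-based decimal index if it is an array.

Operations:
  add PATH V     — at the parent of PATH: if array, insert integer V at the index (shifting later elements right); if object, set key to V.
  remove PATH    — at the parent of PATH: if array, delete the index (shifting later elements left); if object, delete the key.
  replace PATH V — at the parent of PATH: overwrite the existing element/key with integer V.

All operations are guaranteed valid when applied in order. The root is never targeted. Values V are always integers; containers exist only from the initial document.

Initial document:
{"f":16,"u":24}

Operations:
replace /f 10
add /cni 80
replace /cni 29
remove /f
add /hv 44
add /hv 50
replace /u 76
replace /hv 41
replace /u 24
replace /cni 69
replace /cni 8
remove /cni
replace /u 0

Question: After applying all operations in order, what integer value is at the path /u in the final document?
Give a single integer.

Answer: 0

Derivation:
After op 1 (replace /f 10): {"f":10,"u":24}
After op 2 (add /cni 80): {"cni":80,"f":10,"u":24}
After op 3 (replace /cni 29): {"cni":29,"f":10,"u":24}
After op 4 (remove /f): {"cni":29,"u":24}
After op 5 (add /hv 44): {"cni":29,"hv":44,"u":24}
After op 6 (add /hv 50): {"cni":29,"hv":50,"u":24}
After op 7 (replace /u 76): {"cni":29,"hv":50,"u":76}
After op 8 (replace /hv 41): {"cni":29,"hv":41,"u":76}
After op 9 (replace /u 24): {"cni":29,"hv":41,"u":24}
After op 10 (replace /cni 69): {"cni":69,"hv":41,"u":24}
After op 11 (replace /cni 8): {"cni":8,"hv":41,"u":24}
After op 12 (remove /cni): {"hv":41,"u":24}
After op 13 (replace /u 0): {"hv":41,"u":0}
Value at /u: 0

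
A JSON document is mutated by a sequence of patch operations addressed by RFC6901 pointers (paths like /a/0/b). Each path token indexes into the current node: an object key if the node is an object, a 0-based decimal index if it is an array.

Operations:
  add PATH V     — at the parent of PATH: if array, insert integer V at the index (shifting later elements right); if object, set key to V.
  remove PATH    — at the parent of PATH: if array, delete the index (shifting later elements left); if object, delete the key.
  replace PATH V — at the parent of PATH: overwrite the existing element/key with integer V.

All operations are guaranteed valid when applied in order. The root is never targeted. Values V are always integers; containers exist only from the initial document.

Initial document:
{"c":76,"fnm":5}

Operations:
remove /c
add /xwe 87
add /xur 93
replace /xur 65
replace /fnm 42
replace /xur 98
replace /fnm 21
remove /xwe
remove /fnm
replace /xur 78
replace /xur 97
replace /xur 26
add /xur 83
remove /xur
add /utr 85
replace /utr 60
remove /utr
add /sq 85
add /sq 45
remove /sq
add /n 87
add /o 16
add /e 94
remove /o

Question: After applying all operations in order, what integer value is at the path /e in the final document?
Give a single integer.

After op 1 (remove /c): {"fnm":5}
After op 2 (add /xwe 87): {"fnm":5,"xwe":87}
After op 3 (add /xur 93): {"fnm":5,"xur":93,"xwe":87}
After op 4 (replace /xur 65): {"fnm":5,"xur":65,"xwe":87}
After op 5 (replace /fnm 42): {"fnm":42,"xur":65,"xwe":87}
After op 6 (replace /xur 98): {"fnm":42,"xur":98,"xwe":87}
After op 7 (replace /fnm 21): {"fnm":21,"xur":98,"xwe":87}
After op 8 (remove /xwe): {"fnm":21,"xur":98}
After op 9 (remove /fnm): {"xur":98}
After op 10 (replace /xur 78): {"xur":78}
After op 11 (replace /xur 97): {"xur":97}
After op 12 (replace /xur 26): {"xur":26}
After op 13 (add /xur 83): {"xur":83}
After op 14 (remove /xur): {}
After op 15 (add /utr 85): {"utr":85}
After op 16 (replace /utr 60): {"utr":60}
After op 17 (remove /utr): {}
After op 18 (add /sq 85): {"sq":85}
After op 19 (add /sq 45): {"sq":45}
After op 20 (remove /sq): {}
After op 21 (add /n 87): {"n":87}
After op 22 (add /o 16): {"n":87,"o":16}
After op 23 (add /e 94): {"e":94,"n":87,"o":16}
After op 24 (remove /o): {"e":94,"n":87}
Value at /e: 94

Answer: 94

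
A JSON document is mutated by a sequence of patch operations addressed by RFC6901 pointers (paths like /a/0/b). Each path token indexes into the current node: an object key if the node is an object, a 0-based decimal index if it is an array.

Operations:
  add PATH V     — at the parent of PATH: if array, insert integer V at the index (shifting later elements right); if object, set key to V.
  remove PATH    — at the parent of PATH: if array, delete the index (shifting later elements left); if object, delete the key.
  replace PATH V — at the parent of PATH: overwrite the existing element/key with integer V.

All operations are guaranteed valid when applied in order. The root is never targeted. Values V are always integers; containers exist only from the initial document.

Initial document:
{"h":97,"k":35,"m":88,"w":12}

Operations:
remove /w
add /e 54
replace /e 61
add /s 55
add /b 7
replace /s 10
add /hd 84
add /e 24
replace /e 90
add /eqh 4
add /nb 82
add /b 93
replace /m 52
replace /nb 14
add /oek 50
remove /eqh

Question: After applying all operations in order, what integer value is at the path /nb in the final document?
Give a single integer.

After op 1 (remove /w): {"h":97,"k":35,"m":88}
After op 2 (add /e 54): {"e":54,"h":97,"k":35,"m":88}
After op 3 (replace /e 61): {"e":61,"h":97,"k":35,"m":88}
After op 4 (add /s 55): {"e":61,"h":97,"k":35,"m":88,"s":55}
After op 5 (add /b 7): {"b":7,"e":61,"h":97,"k":35,"m":88,"s":55}
After op 6 (replace /s 10): {"b":7,"e":61,"h":97,"k":35,"m":88,"s":10}
After op 7 (add /hd 84): {"b":7,"e":61,"h":97,"hd":84,"k":35,"m":88,"s":10}
After op 8 (add /e 24): {"b":7,"e":24,"h":97,"hd":84,"k":35,"m":88,"s":10}
After op 9 (replace /e 90): {"b":7,"e":90,"h":97,"hd":84,"k":35,"m":88,"s":10}
After op 10 (add /eqh 4): {"b":7,"e":90,"eqh":4,"h":97,"hd":84,"k":35,"m":88,"s":10}
After op 11 (add /nb 82): {"b":7,"e":90,"eqh":4,"h":97,"hd":84,"k":35,"m":88,"nb":82,"s":10}
After op 12 (add /b 93): {"b":93,"e":90,"eqh":4,"h":97,"hd":84,"k":35,"m":88,"nb":82,"s":10}
After op 13 (replace /m 52): {"b":93,"e":90,"eqh":4,"h":97,"hd":84,"k":35,"m":52,"nb":82,"s":10}
After op 14 (replace /nb 14): {"b":93,"e":90,"eqh":4,"h":97,"hd":84,"k":35,"m":52,"nb":14,"s":10}
After op 15 (add /oek 50): {"b":93,"e":90,"eqh":4,"h":97,"hd":84,"k":35,"m":52,"nb":14,"oek":50,"s":10}
After op 16 (remove /eqh): {"b":93,"e":90,"h":97,"hd":84,"k":35,"m":52,"nb":14,"oek":50,"s":10}
Value at /nb: 14

Answer: 14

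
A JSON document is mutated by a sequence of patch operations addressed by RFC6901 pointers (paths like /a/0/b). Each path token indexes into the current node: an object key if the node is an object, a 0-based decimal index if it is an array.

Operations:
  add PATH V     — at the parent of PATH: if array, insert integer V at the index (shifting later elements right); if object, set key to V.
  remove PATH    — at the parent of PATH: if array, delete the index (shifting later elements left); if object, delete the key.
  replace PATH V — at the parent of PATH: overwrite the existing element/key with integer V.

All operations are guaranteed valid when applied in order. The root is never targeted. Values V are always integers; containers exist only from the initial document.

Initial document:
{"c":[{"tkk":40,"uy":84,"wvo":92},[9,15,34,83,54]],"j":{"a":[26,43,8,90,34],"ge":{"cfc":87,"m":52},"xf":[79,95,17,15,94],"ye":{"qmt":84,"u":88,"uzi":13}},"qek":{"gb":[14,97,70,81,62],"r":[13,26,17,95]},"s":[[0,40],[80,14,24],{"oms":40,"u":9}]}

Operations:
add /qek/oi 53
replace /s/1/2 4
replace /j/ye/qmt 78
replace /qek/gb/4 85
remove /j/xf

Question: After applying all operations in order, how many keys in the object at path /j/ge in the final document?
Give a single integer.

Answer: 2

Derivation:
After op 1 (add /qek/oi 53): {"c":[{"tkk":40,"uy":84,"wvo":92},[9,15,34,83,54]],"j":{"a":[26,43,8,90,34],"ge":{"cfc":87,"m":52},"xf":[79,95,17,15,94],"ye":{"qmt":84,"u":88,"uzi":13}},"qek":{"gb":[14,97,70,81,62],"oi":53,"r":[13,26,17,95]},"s":[[0,40],[80,14,24],{"oms":40,"u":9}]}
After op 2 (replace /s/1/2 4): {"c":[{"tkk":40,"uy":84,"wvo":92},[9,15,34,83,54]],"j":{"a":[26,43,8,90,34],"ge":{"cfc":87,"m":52},"xf":[79,95,17,15,94],"ye":{"qmt":84,"u":88,"uzi":13}},"qek":{"gb":[14,97,70,81,62],"oi":53,"r":[13,26,17,95]},"s":[[0,40],[80,14,4],{"oms":40,"u":9}]}
After op 3 (replace /j/ye/qmt 78): {"c":[{"tkk":40,"uy":84,"wvo":92},[9,15,34,83,54]],"j":{"a":[26,43,8,90,34],"ge":{"cfc":87,"m":52},"xf":[79,95,17,15,94],"ye":{"qmt":78,"u":88,"uzi":13}},"qek":{"gb":[14,97,70,81,62],"oi":53,"r":[13,26,17,95]},"s":[[0,40],[80,14,4],{"oms":40,"u":9}]}
After op 4 (replace /qek/gb/4 85): {"c":[{"tkk":40,"uy":84,"wvo":92},[9,15,34,83,54]],"j":{"a":[26,43,8,90,34],"ge":{"cfc":87,"m":52},"xf":[79,95,17,15,94],"ye":{"qmt":78,"u":88,"uzi":13}},"qek":{"gb":[14,97,70,81,85],"oi":53,"r":[13,26,17,95]},"s":[[0,40],[80,14,4],{"oms":40,"u":9}]}
After op 5 (remove /j/xf): {"c":[{"tkk":40,"uy":84,"wvo":92},[9,15,34,83,54]],"j":{"a":[26,43,8,90,34],"ge":{"cfc":87,"m":52},"ye":{"qmt":78,"u":88,"uzi":13}},"qek":{"gb":[14,97,70,81,85],"oi":53,"r":[13,26,17,95]},"s":[[0,40],[80,14,4],{"oms":40,"u":9}]}
Size at path /j/ge: 2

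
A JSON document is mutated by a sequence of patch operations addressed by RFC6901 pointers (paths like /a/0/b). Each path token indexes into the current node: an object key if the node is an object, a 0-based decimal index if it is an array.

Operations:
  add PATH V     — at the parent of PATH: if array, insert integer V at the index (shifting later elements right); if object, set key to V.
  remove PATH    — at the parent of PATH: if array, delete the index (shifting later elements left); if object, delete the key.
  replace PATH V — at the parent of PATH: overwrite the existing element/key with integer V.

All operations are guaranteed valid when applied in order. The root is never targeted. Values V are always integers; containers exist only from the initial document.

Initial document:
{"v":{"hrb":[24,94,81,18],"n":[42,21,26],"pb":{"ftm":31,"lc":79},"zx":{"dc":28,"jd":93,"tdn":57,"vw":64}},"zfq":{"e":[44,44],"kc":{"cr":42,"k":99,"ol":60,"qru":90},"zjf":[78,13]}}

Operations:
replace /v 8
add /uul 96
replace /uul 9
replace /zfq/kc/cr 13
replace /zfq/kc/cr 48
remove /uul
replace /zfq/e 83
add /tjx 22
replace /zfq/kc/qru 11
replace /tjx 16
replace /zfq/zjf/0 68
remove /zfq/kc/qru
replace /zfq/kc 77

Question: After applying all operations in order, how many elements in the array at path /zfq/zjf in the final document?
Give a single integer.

After op 1 (replace /v 8): {"v":8,"zfq":{"e":[44,44],"kc":{"cr":42,"k":99,"ol":60,"qru":90},"zjf":[78,13]}}
After op 2 (add /uul 96): {"uul":96,"v":8,"zfq":{"e":[44,44],"kc":{"cr":42,"k":99,"ol":60,"qru":90},"zjf":[78,13]}}
After op 3 (replace /uul 9): {"uul":9,"v":8,"zfq":{"e":[44,44],"kc":{"cr":42,"k":99,"ol":60,"qru":90},"zjf":[78,13]}}
After op 4 (replace /zfq/kc/cr 13): {"uul":9,"v":8,"zfq":{"e":[44,44],"kc":{"cr":13,"k":99,"ol":60,"qru":90},"zjf":[78,13]}}
After op 5 (replace /zfq/kc/cr 48): {"uul":9,"v":8,"zfq":{"e":[44,44],"kc":{"cr":48,"k":99,"ol":60,"qru":90},"zjf":[78,13]}}
After op 6 (remove /uul): {"v":8,"zfq":{"e":[44,44],"kc":{"cr":48,"k":99,"ol":60,"qru":90},"zjf":[78,13]}}
After op 7 (replace /zfq/e 83): {"v":8,"zfq":{"e":83,"kc":{"cr":48,"k":99,"ol":60,"qru":90},"zjf":[78,13]}}
After op 8 (add /tjx 22): {"tjx":22,"v":8,"zfq":{"e":83,"kc":{"cr":48,"k":99,"ol":60,"qru":90},"zjf":[78,13]}}
After op 9 (replace /zfq/kc/qru 11): {"tjx":22,"v":8,"zfq":{"e":83,"kc":{"cr":48,"k":99,"ol":60,"qru":11},"zjf":[78,13]}}
After op 10 (replace /tjx 16): {"tjx":16,"v":8,"zfq":{"e":83,"kc":{"cr":48,"k":99,"ol":60,"qru":11},"zjf":[78,13]}}
After op 11 (replace /zfq/zjf/0 68): {"tjx":16,"v":8,"zfq":{"e":83,"kc":{"cr":48,"k":99,"ol":60,"qru":11},"zjf":[68,13]}}
After op 12 (remove /zfq/kc/qru): {"tjx":16,"v":8,"zfq":{"e":83,"kc":{"cr":48,"k":99,"ol":60},"zjf":[68,13]}}
After op 13 (replace /zfq/kc 77): {"tjx":16,"v":8,"zfq":{"e":83,"kc":77,"zjf":[68,13]}}
Size at path /zfq/zjf: 2

Answer: 2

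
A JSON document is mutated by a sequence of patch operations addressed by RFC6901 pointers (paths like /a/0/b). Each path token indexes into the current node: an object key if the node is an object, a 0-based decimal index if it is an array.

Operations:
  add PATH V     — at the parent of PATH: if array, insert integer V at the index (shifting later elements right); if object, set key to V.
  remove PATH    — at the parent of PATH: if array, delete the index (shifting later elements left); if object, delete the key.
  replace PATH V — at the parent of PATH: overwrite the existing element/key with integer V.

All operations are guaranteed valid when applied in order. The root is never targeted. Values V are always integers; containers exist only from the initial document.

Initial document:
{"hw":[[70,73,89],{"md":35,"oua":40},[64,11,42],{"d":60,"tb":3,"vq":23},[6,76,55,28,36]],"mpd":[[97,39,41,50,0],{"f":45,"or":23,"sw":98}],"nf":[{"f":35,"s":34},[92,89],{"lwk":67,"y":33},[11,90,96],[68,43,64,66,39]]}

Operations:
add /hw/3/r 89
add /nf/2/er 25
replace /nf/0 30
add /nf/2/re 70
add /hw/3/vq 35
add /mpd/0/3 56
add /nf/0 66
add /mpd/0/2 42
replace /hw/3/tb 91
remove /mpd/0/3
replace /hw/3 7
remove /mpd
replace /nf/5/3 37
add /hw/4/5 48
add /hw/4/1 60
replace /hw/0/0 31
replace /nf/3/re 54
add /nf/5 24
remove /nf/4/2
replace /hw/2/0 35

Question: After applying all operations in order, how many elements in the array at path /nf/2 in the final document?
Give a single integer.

After op 1 (add /hw/3/r 89): {"hw":[[70,73,89],{"md":35,"oua":40},[64,11,42],{"d":60,"r":89,"tb":3,"vq":23},[6,76,55,28,36]],"mpd":[[97,39,41,50,0],{"f":45,"or":23,"sw":98}],"nf":[{"f":35,"s":34},[92,89],{"lwk":67,"y":33},[11,90,96],[68,43,64,66,39]]}
After op 2 (add /nf/2/er 25): {"hw":[[70,73,89],{"md":35,"oua":40},[64,11,42],{"d":60,"r":89,"tb":3,"vq":23},[6,76,55,28,36]],"mpd":[[97,39,41,50,0],{"f":45,"or":23,"sw":98}],"nf":[{"f":35,"s":34},[92,89],{"er":25,"lwk":67,"y":33},[11,90,96],[68,43,64,66,39]]}
After op 3 (replace /nf/0 30): {"hw":[[70,73,89],{"md":35,"oua":40},[64,11,42],{"d":60,"r":89,"tb":3,"vq":23},[6,76,55,28,36]],"mpd":[[97,39,41,50,0],{"f":45,"or":23,"sw":98}],"nf":[30,[92,89],{"er":25,"lwk":67,"y":33},[11,90,96],[68,43,64,66,39]]}
After op 4 (add /nf/2/re 70): {"hw":[[70,73,89],{"md":35,"oua":40},[64,11,42],{"d":60,"r":89,"tb":3,"vq":23},[6,76,55,28,36]],"mpd":[[97,39,41,50,0],{"f":45,"or":23,"sw":98}],"nf":[30,[92,89],{"er":25,"lwk":67,"re":70,"y":33},[11,90,96],[68,43,64,66,39]]}
After op 5 (add /hw/3/vq 35): {"hw":[[70,73,89],{"md":35,"oua":40},[64,11,42],{"d":60,"r":89,"tb":3,"vq":35},[6,76,55,28,36]],"mpd":[[97,39,41,50,0],{"f":45,"or":23,"sw":98}],"nf":[30,[92,89],{"er":25,"lwk":67,"re":70,"y":33},[11,90,96],[68,43,64,66,39]]}
After op 6 (add /mpd/0/3 56): {"hw":[[70,73,89],{"md":35,"oua":40},[64,11,42],{"d":60,"r":89,"tb":3,"vq":35},[6,76,55,28,36]],"mpd":[[97,39,41,56,50,0],{"f":45,"or":23,"sw":98}],"nf":[30,[92,89],{"er":25,"lwk":67,"re":70,"y":33},[11,90,96],[68,43,64,66,39]]}
After op 7 (add /nf/0 66): {"hw":[[70,73,89],{"md":35,"oua":40},[64,11,42],{"d":60,"r":89,"tb":3,"vq":35},[6,76,55,28,36]],"mpd":[[97,39,41,56,50,0],{"f":45,"or":23,"sw":98}],"nf":[66,30,[92,89],{"er":25,"lwk":67,"re":70,"y":33},[11,90,96],[68,43,64,66,39]]}
After op 8 (add /mpd/0/2 42): {"hw":[[70,73,89],{"md":35,"oua":40},[64,11,42],{"d":60,"r":89,"tb":3,"vq":35},[6,76,55,28,36]],"mpd":[[97,39,42,41,56,50,0],{"f":45,"or":23,"sw":98}],"nf":[66,30,[92,89],{"er":25,"lwk":67,"re":70,"y":33},[11,90,96],[68,43,64,66,39]]}
After op 9 (replace /hw/3/tb 91): {"hw":[[70,73,89],{"md":35,"oua":40},[64,11,42],{"d":60,"r":89,"tb":91,"vq":35},[6,76,55,28,36]],"mpd":[[97,39,42,41,56,50,0],{"f":45,"or":23,"sw":98}],"nf":[66,30,[92,89],{"er":25,"lwk":67,"re":70,"y":33},[11,90,96],[68,43,64,66,39]]}
After op 10 (remove /mpd/0/3): {"hw":[[70,73,89],{"md":35,"oua":40},[64,11,42],{"d":60,"r":89,"tb":91,"vq":35},[6,76,55,28,36]],"mpd":[[97,39,42,56,50,0],{"f":45,"or":23,"sw":98}],"nf":[66,30,[92,89],{"er":25,"lwk":67,"re":70,"y":33},[11,90,96],[68,43,64,66,39]]}
After op 11 (replace /hw/3 7): {"hw":[[70,73,89],{"md":35,"oua":40},[64,11,42],7,[6,76,55,28,36]],"mpd":[[97,39,42,56,50,0],{"f":45,"or":23,"sw":98}],"nf":[66,30,[92,89],{"er":25,"lwk":67,"re":70,"y":33},[11,90,96],[68,43,64,66,39]]}
After op 12 (remove /mpd): {"hw":[[70,73,89],{"md":35,"oua":40},[64,11,42],7,[6,76,55,28,36]],"nf":[66,30,[92,89],{"er":25,"lwk":67,"re":70,"y":33},[11,90,96],[68,43,64,66,39]]}
After op 13 (replace /nf/5/3 37): {"hw":[[70,73,89],{"md":35,"oua":40},[64,11,42],7,[6,76,55,28,36]],"nf":[66,30,[92,89],{"er":25,"lwk":67,"re":70,"y":33},[11,90,96],[68,43,64,37,39]]}
After op 14 (add /hw/4/5 48): {"hw":[[70,73,89],{"md":35,"oua":40},[64,11,42],7,[6,76,55,28,36,48]],"nf":[66,30,[92,89],{"er":25,"lwk":67,"re":70,"y":33},[11,90,96],[68,43,64,37,39]]}
After op 15 (add /hw/4/1 60): {"hw":[[70,73,89],{"md":35,"oua":40},[64,11,42],7,[6,60,76,55,28,36,48]],"nf":[66,30,[92,89],{"er":25,"lwk":67,"re":70,"y":33},[11,90,96],[68,43,64,37,39]]}
After op 16 (replace /hw/0/0 31): {"hw":[[31,73,89],{"md":35,"oua":40},[64,11,42],7,[6,60,76,55,28,36,48]],"nf":[66,30,[92,89],{"er":25,"lwk":67,"re":70,"y":33},[11,90,96],[68,43,64,37,39]]}
After op 17 (replace /nf/3/re 54): {"hw":[[31,73,89],{"md":35,"oua":40},[64,11,42],7,[6,60,76,55,28,36,48]],"nf":[66,30,[92,89],{"er":25,"lwk":67,"re":54,"y":33},[11,90,96],[68,43,64,37,39]]}
After op 18 (add /nf/5 24): {"hw":[[31,73,89],{"md":35,"oua":40},[64,11,42],7,[6,60,76,55,28,36,48]],"nf":[66,30,[92,89],{"er":25,"lwk":67,"re":54,"y":33},[11,90,96],24,[68,43,64,37,39]]}
After op 19 (remove /nf/4/2): {"hw":[[31,73,89],{"md":35,"oua":40},[64,11,42],7,[6,60,76,55,28,36,48]],"nf":[66,30,[92,89],{"er":25,"lwk":67,"re":54,"y":33},[11,90],24,[68,43,64,37,39]]}
After op 20 (replace /hw/2/0 35): {"hw":[[31,73,89],{"md":35,"oua":40},[35,11,42],7,[6,60,76,55,28,36,48]],"nf":[66,30,[92,89],{"er":25,"lwk":67,"re":54,"y":33},[11,90],24,[68,43,64,37,39]]}
Size at path /nf/2: 2

Answer: 2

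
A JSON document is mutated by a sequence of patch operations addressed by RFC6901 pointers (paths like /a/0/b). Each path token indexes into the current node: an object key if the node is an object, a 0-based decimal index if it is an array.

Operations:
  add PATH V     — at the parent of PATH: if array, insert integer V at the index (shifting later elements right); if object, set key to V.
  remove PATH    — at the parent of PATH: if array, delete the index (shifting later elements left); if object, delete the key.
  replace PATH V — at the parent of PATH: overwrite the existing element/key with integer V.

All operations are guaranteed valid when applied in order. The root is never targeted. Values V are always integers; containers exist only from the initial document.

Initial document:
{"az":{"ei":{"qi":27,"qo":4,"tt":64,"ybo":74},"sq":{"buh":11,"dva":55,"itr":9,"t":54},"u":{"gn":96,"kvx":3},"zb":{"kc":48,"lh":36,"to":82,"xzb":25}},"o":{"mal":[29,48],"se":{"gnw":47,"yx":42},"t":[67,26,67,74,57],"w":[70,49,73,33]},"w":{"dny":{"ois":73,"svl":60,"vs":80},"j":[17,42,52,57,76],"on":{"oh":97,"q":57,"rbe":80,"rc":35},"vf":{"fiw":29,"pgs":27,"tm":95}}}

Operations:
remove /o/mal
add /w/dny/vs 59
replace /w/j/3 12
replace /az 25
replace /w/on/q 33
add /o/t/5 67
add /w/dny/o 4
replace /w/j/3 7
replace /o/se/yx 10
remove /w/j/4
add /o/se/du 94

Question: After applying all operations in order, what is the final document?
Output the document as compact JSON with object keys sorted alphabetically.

Answer: {"az":25,"o":{"se":{"du":94,"gnw":47,"yx":10},"t":[67,26,67,74,57,67],"w":[70,49,73,33]},"w":{"dny":{"o":4,"ois":73,"svl":60,"vs":59},"j":[17,42,52,7],"on":{"oh":97,"q":33,"rbe":80,"rc":35},"vf":{"fiw":29,"pgs":27,"tm":95}}}

Derivation:
After op 1 (remove /o/mal): {"az":{"ei":{"qi":27,"qo":4,"tt":64,"ybo":74},"sq":{"buh":11,"dva":55,"itr":9,"t":54},"u":{"gn":96,"kvx":3},"zb":{"kc":48,"lh":36,"to":82,"xzb":25}},"o":{"se":{"gnw":47,"yx":42},"t":[67,26,67,74,57],"w":[70,49,73,33]},"w":{"dny":{"ois":73,"svl":60,"vs":80},"j":[17,42,52,57,76],"on":{"oh":97,"q":57,"rbe":80,"rc":35},"vf":{"fiw":29,"pgs":27,"tm":95}}}
After op 2 (add /w/dny/vs 59): {"az":{"ei":{"qi":27,"qo":4,"tt":64,"ybo":74},"sq":{"buh":11,"dva":55,"itr":9,"t":54},"u":{"gn":96,"kvx":3},"zb":{"kc":48,"lh":36,"to":82,"xzb":25}},"o":{"se":{"gnw":47,"yx":42},"t":[67,26,67,74,57],"w":[70,49,73,33]},"w":{"dny":{"ois":73,"svl":60,"vs":59},"j":[17,42,52,57,76],"on":{"oh":97,"q":57,"rbe":80,"rc":35},"vf":{"fiw":29,"pgs":27,"tm":95}}}
After op 3 (replace /w/j/3 12): {"az":{"ei":{"qi":27,"qo":4,"tt":64,"ybo":74},"sq":{"buh":11,"dva":55,"itr":9,"t":54},"u":{"gn":96,"kvx":3},"zb":{"kc":48,"lh":36,"to":82,"xzb":25}},"o":{"se":{"gnw":47,"yx":42},"t":[67,26,67,74,57],"w":[70,49,73,33]},"w":{"dny":{"ois":73,"svl":60,"vs":59},"j":[17,42,52,12,76],"on":{"oh":97,"q":57,"rbe":80,"rc":35},"vf":{"fiw":29,"pgs":27,"tm":95}}}
After op 4 (replace /az 25): {"az":25,"o":{"se":{"gnw":47,"yx":42},"t":[67,26,67,74,57],"w":[70,49,73,33]},"w":{"dny":{"ois":73,"svl":60,"vs":59},"j":[17,42,52,12,76],"on":{"oh":97,"q":57,"rbe":80,"rc":35},"vf":{"fiw":29,"pgs":27,"tm":95}}}
After op 5 (replace /w/on/q 33): {"az":25,"o":{"se":{"gnw":47,"yx":42},"t":[67,26,67,74,57],"w":[70,49,73,33]},"w":{"dny":{"ois":73,"svl":60,"vs":59},"j":[17,42,52,12,76],"on":{"oh":97,"q":33,"rbe":80,"rc":35},"vf":{"fiw":29,"pgs":27,"tm":95}}}
After op 6 (add /o/t/5 67): {"az":25,"o":{"se":{"gnw":47,"yx":42},"t":[67,26,67,74,57,67],"w":[70,49,73,33]},"w":{"dny":{"ois":73,"svl":60,"vs":59},"j":[17,42,52,12,76],"on":{"oh":97,"q":33,"rbe":80,"rc":35},"vf":{"fiw":29,"pgs":27,"tm":95}}}
After op 7 (add /w/dny/o 4): {"az":25,"o":{"se":{"gnw":47,"yx":42},"t":[67,26,67,74,57,67],"w":[70,49,73,33]},"w":{"dny":{"o":4,"ois":73,"svl":60,"vs":59},"j":[17,42,52,12,76],"on":{"oh":97,"q":33,"rbe":80,"rc":35},"vf":{"fiw":29,"pgs":27,"tm":95}}}
After op 8 (replace /w/j/3 7): {"az":25,"o":{"se":{"gnw":47,"yx":42},"t":[67,26,67,74,57,67],"w":[70,49,73,33]},"w":{"dny":{"o":4,"ois":73,"svl":60,"vs":59},"j":[17,42,52,7,76],"on":{"oh":97,"q":33,"rbe":80,"rc":35},"vf":{"fiw":29,"pgs":27,"tm":95}}}
After op 9 (replace /o/se/yx 10): {"az":25,"o":{"se":{"gnw":47,"yx":10},"t":[67,26,67,74,57,67],"w":[70,49,73,33]},"w":{"dny":{"o":4,"ois":73,"svl":60,"vs":59},"j":[17,42,52,7,76],"on":{"oh":97,"q":33,"rbe":80,"rc":35},"vf":{"fiw":29,"pgs":27,"tm":95}}}
After op 10 (remove /w/j/4): {"az":25,"o":{"se":{"gnw":47,"yx":10},"t":[67,26,67,74,57,67],"w":[70,49,73,33]},"w":{"dny":{"o":4,"ois":73,"svl":60,"vs":59},"j":[17,42,52,7],"on":{"oh":97,"q":33,"rbe":80,"rc":35},"vf":{"fiw":29,"pgs":27,"tm":95}}}
After op 11 (add /o/se/du 94): {"az":25,"o":{"se":{"du":94,"gnw":47,"yx":10},"t":[67,26,67,74,57,67],"w":[70,49,73,33]},"w":{"dny":{"o":4,"ois":73,"svl":60,"vs":59},"j":[17,42,52,7],"on":{"oh":97,"q":33,"rbe":80,"rc":35},"vf":{"fiw":29,"pgs":27,"tm":95}}}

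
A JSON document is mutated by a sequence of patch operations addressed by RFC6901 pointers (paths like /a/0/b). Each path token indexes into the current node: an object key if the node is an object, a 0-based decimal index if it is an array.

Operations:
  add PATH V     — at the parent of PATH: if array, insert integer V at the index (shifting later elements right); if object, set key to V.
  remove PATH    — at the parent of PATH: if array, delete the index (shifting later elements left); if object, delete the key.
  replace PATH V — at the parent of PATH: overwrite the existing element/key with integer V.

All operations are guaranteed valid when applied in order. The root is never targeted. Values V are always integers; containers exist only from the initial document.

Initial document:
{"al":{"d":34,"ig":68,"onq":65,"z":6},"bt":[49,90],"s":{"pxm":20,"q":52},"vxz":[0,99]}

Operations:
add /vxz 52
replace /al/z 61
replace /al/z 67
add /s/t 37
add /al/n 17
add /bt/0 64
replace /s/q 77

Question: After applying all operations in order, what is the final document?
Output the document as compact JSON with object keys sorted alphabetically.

After op 1 (add /vxz 52): {"al":{"d":34,"ig":68,"onq":65,"z":6},"bt":[49,90],"s":{"pxm":20,"q":52},"vxz":52}
After op 2 (replace /al/z 61): {"al":{"d":34,"ig":68,"onq":65,"z":61},"bt":[49,90],"s":{"pxm":20,"q":52},"vxz":52}
After op 3 (replace /al/z 67): {"al":{"d":34,"ig":68,"onq":65,"z":67},"bt":[49,90],"s":{"pxm":20,"q":52},"vxz":52}
After op 4 (add /s/t 37): {"al":{"d":34,"ig":68,"onq":65,"z":67},"bt":[49,90],"s":{"pxm":20,"q":52,"t":37},"vxz":52}
After op 5 (add /al/n 17): {"al":{"d":34,"ig":68,"n":17,"onq":65,"z":67},"bt":[49,90],"s":{"pxm":20,"q":52,"t":37},"vxz":52}
After op 6 (add /bt/0 64): {"al":{"d":34,"ig":68,"n":17,"onq":65,"z":67},"bt":[64,49,90],"s":{"pxm":20,"q":52,"t":37},"vxz":52}
After op 7 (replace /s/q 77): {"al":{"d":34,"ig":68,"n":17,"onq":65,"z":67},"bt":[64,49,90],"s":{"pxm":20,"q":77,"t":37},"vxz":52}

Answer: {"al":{"d":34,"ig":68,"n":17,"onq":65,"z":67},"bt":[64,49,90],"s":{"pxm":20,"q":77,"t":37},"vxz":52}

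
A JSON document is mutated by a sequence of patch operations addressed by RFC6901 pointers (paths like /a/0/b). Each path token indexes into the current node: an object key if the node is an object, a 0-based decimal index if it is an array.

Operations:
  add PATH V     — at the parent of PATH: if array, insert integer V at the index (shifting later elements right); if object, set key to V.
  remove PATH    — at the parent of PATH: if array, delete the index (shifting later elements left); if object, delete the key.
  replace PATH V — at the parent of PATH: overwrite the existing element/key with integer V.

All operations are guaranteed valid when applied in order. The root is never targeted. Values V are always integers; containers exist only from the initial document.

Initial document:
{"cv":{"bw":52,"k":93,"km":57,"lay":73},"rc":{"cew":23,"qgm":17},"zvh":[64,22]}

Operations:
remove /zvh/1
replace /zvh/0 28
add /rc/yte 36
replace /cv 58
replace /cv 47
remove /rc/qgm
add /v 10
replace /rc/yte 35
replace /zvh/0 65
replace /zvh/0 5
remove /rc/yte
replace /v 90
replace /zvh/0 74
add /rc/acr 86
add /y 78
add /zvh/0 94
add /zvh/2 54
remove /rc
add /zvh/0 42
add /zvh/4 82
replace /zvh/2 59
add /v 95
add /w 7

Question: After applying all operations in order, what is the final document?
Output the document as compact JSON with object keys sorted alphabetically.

Answer: {"cv":47,"v":95,"w":7,"y":78,"zvh":[42,94,59,54,82]}

Derivation:
After op 1 (remove /zvh/1): {"cv":{"bw":52,"k":93,"km":57,"lay":73},"rc":{"cew":23,"qgm":17},"zvh":[64]}
After op 2 (replace /zvh/0 28): {"cv":{"bw":52,"k":93,"km":57,"lay":73},"rc":{"cew":23,"qgm":17},"zvh":[28]}
After op 3 (add /rc/yte 36): {"cv":{"bw":52,"k":93,"km":57,"lay":73},"rc":{"cew":23,"qgm":17,"yte":36},"zvh":[28]}
After op 4 (replace /cv 58): {"cv":58,"rc":{"cew":23,"qgm":17,"yte":36},"zvh":[28]}
After op 5 (replace /cv 47): {"cv":47,"rc":{"cew":23,"qgm":17,"yte":36},"zvh":[28]}
After op 6 (remove /rc/qgm): {"cv":47,"rc":{"cew":23,"yte":36},"zvh":[28]}
After op 7 (add /v 10): {"cv":47,"rc":{"cew":23,"yte":36},"v":10,"zvh":[28]}
After op 8 (replace /rc/yte 35): {"cv":47,"rc":{"cew":23,"yte":35},"v":10,"zvh":[28]}
After op 9 (replace /zvh/0 65): {"cv":47,"rc":{"cew":23,"yte":35},"v":10,"zvh":[65]}
After op 10 (replace /zvh/0 5): {"cv":47,"rc":{"cew":23,"yte":35},"v":10,"zvh":[5]}
After op 11 (remove /rc/yte): {"cv":47,"rc":{"cew":23},"v":10,"zvh":[5]}
After op 12 (replace /v 90): {"cv":47,"rc":{"cew":23},"v":90,"zvh":[5]}
After op 13 (replace /zvh/0 74): {"cv":47,"rc":{"cew":23},"v":90,"zvh":[74]}
After op 14 (add /rc/acr 86): {"cv":47,"rc":{"acr":86,"cew":23},"v":90,"zvh":[74]}
After op 15 (add /y 78): {"cv":47,"rc":{"acr":86,"cew":23},"v":90,"y":78,"zvh":[74]}
After op 16 (add /zvh/0 94): {"cv":47,"rc":{"acr":86,"cew":23},"v":90,"y":78,"zvh":[94,74]}
After op 17 (add /zvh/2 54): {"cv":47,"rc":{"acr":86,"cew":23},"v":90,"y":78,"zvh":[94,74,54]}
After op 18 (remove /rc): {"cv":47,"v":90,"y":78,"zvh":[94,74,54]}
After op 19 (add /zvh/0 42): {"cv":47,"v":90,"y":78,"zvh":[42,94,74,54]}
After op 20 (add /zvh/4 82): {"cv":47,"v":90,"y":78,"zvh":[42,94,74,54,82]}
After op 21 (replace /zvh/2 59): {"cv":47,"v":90,"y":78,"zvh":[42,94,59,54,82]}
After op 22 (add /v 95): {"cv":47,"v":95,"y":78,"zvh":[42,94,59,54,82]}
After op 23 (add /w 7): {"cv":47,"v":95,"w":7,"y":78,"zvh":[42,94,59,54,82]}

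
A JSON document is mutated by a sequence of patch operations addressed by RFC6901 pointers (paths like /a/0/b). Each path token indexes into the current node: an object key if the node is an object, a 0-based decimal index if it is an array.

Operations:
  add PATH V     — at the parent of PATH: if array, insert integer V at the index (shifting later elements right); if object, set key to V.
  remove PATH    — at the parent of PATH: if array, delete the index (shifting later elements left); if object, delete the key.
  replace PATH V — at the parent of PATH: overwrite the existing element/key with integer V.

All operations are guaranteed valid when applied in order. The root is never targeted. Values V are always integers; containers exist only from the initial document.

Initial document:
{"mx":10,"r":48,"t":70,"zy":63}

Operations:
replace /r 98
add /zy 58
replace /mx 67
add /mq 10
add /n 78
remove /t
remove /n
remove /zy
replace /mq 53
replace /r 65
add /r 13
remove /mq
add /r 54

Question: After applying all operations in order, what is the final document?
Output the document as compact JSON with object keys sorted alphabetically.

After op 1 (replace /r 98): {"mx":10,"r":98,"t":70,"zy":63}
After op 2 (add /zy 58): {"mx":10,"r":98,"t":70,"zy":58}
After op 3 (replace /mx 67): {"mx":67,"r":98,"t":70,"zy":58}
After op 4 (add /mq 10): {"mq":10,"mx":67,"r":98,"t":70,"zy":58}
After op 5 (add /n 78): {"mq":10,"mx":67,"n":78,"r":98,"t":70,"zy":58}
After op 6 (remove /t): {"mq":10,"mx":67,"n":78,"r":98,"zy":58}
After op 7 (remove /n): {"mq":10,"mx":67,"r":98,"zy":58}
After op 8 (remove /zy): {"mq":10,"mx":67,"r":98}
After op 9 (replace /mq 53): {"mq":53,"mx":67,"r":98}
After op 10 (replace /r 65): {"mq":53,"mx":67,"r":65}
After op 11 (add /r 13): {"mq":53,"mx":67,"r":13}
After op 12 (remove /mq): {"mx":67,"r":13}
After op 13 (add /r 54): {"mx":67,"r":54}

Answer: {"mx":67,"r":54}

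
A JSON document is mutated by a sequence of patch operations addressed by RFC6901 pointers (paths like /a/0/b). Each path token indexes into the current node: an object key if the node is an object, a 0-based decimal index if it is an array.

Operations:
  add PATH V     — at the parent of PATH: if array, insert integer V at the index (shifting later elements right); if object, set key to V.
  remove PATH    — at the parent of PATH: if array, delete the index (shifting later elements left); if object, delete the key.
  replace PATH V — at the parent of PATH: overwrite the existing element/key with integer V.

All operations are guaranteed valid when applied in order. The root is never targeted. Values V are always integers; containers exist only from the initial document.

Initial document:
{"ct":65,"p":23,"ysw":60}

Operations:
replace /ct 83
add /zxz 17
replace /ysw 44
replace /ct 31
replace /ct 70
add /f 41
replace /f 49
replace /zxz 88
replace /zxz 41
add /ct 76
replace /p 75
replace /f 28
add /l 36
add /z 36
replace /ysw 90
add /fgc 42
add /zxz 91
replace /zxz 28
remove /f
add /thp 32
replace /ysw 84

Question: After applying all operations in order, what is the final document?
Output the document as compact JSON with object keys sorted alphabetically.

Answer: {"ct":76,"fgc":42,"l":36,"p":75,"thp":32,"ysw":84,"z":36,"zxz":28}

Derivation:
After op 1 (replace /ct 83): {"ct":83,"p":23,"ysw":60}
After op 2 (add /zxz 17): {"ct":83,"p":23,"ysw":60,"zxz":17}
After op 3 (replace /ysw 44): {"ct":83,"p":23,"ysw":44,"zxz":17}
After op 4 (replace /ct 31): {"ct":31,"p":23,"ysw":44,"zxz":17}
After op 5 (replace /ct 70): {"ct":70,"p":23,"ysw":44,"zxz":17}
After op 6 (add /f 41): {"ct":70,"f":41,"p":23,"ysw":44,"zxz":17}
After op 7 (replace /f 49): {"ct":70,"f":49,"p":23,"ysw":44,"zxz":17}
After op 8 (replace /zxz 88): {"ct":70,"f":49,"p":23,"ysw":44,"zxz":88}
After op 9 (replace /zxz 41): {"ct":70,"f":49,"p":23,"ysw":44,"zxz":41}
After op 10 (add /ct 76): {"ct":76,"f":49,"p":23,"ysw":44,"zxz":41}
After op 11 (replace /p 75): {"ct":76,"f":49,"p":75,"ysw":44,"zxz":41}
After op 12 (replace /f 28): {"ct":76,"f":28,"p":75,"ysw":44,"zxz":41}
After op 13 (add /l 36): {"ct":76,"f":28,"l":36,"p":75,"ysw":44,"zxz":41}
After op 14 (add /z 36): {"ct":76,"f":28,"l":36,"p":75,"ysw":44,"z":36,"zxz":41}
After op 15 (replace /ysw 90): {"ct":76,"f":28,"l":36,"p":75,"ysw":90,"z":36,"zxz":41}
After op 16 (add /fgc 42): {"ct":76,"f":28,"fgc":42,"l":36,"p":75,"ysw":90,"z":36,"zxz":41}
After op 17 (add /zxz 91): {"ct":76,"f":28,"fgc":42,"l":36,"p":75,"ysw":90,"z":36,"zxz":91}
After op 18 (replace /zxz 28): {"ct":76,"f":28,"fgc":42,"l":36,"p":75,"ysw":90,"z":36,"zxz":28}
After op 19 (remove /f): {"ct":76,"fgc":42,"l":36,"p":75,"ysw":90,"z":36,"zxz":28}
After op 20 (add /thp 32): {"ct":76,"fgc":42,"l":36,"p":75,"thp":32,"ysw":90,"z":36,"zxz":28}
After op 21 (replace /ysw 84): {"ct":76,"fgc":42,"l":36,"p":75,"thp":32,"ysw":84,"z":36,"zxz":28}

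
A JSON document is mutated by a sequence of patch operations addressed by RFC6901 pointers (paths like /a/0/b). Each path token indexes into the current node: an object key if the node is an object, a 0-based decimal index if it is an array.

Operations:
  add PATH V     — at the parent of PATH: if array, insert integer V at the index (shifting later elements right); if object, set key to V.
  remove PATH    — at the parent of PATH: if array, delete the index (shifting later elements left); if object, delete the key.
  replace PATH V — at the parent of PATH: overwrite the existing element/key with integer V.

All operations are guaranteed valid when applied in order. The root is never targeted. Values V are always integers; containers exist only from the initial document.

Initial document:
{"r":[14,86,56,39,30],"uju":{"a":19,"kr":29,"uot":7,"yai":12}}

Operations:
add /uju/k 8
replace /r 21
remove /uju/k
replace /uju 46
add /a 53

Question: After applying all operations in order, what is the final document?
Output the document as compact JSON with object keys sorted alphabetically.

Answer: {"a":53,"r":21,"uju":46}

Derivation:
After op 1 (add /uju/k 8): {"r":[14,86,56,39,30],"uju":{"a":19,"k":8,"kr":29,"uot":7,"yai":12}}
After op 2 (replace /r 21): {"r":21,"uju":{"a":19,"k":8,"kr":29,"uot":7,"yai":12}}
After op 3 (remove /uju/k): {"r":21,"uju":{"a":19,"kr":29,"uot":7,"yai":12}}
After op 4 (replace /uju 46): {"r":21,"uju":46}
After op 5 (add /a 53): {"a":53,"r":21,"uju":46}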